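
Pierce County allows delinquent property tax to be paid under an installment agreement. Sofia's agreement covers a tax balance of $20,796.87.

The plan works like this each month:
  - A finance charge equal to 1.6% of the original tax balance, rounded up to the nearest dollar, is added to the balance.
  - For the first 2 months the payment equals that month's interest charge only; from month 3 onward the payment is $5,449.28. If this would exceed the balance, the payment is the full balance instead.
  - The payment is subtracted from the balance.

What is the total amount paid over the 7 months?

Month 1: $20,796.87 +$333.00 interest = $21,129.87; pay $333.00 → $20,796.87
Month 2: $20,796.87 +$333.00 interest = $21,129.87; pay $333.00 → $20,796.87
Month 3: $20,796.87 +$333.00 interest = $21,129.87; pay $5,449.28 → $15,680.59
Month 4: $15,680.59 +$333.00 interest = $16,013.59; pay $5,449.28 → $10,564.31
Month 5: $10,564.31 +$333.00 interest = $10,897.31; pay $5,449.28 → $5,448.03
Month 6: $5,448.03 +$333.00 interest = $5,781.03; pay $5,449.28 → $331.75
Month 7: $331.75 +$333.00 interest = $664.75; pay $664.75 → $0.00
Total paid: $23,127.87

$23,127.87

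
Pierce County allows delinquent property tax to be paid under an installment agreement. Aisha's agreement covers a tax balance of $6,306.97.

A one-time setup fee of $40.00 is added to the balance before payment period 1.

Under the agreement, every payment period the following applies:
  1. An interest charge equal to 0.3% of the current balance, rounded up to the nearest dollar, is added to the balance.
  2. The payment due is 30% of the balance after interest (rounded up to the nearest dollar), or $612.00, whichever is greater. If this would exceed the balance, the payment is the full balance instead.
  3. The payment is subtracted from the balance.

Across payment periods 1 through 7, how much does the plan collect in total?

$6,406.97

Payment period 1: opening $6,346.97; interest $20.00 → $6,366.97; payment $1,911.00; balance $4,455.97
Payment period 2: opening $4,455.97; interest $14.00 → $4,469.97; payment $1,341.00; balance $3,128.97
Payment period 3: opening $3,128.97; interest $10.00 → $3,138.97; payment $942.00; balance $2,196.97
Payment period 4: opening $2,196.97; interest $7.00 → $2,203.97; payment $662.00; balance $1,541.97
Payment period 5: opening $1,541.97; interest $5.00 → $1,546.97; payment $612.00; balance $934.97
Payment period 6: opening $934.97; interest $3.00 → $937.97; payment $612.00; balance $325.97
Payment period 7: opening $325.97; interest $1.00 → $326.97; payment $326.97; balance $0.00
Total paid: $6,406.97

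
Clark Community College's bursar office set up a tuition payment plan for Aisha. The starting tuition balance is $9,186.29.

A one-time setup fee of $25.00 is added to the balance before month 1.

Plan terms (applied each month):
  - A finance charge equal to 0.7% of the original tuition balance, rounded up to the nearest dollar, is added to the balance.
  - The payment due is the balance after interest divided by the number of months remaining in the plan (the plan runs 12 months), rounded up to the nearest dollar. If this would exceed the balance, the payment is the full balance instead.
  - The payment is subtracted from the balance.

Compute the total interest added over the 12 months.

$780.00

Month 1: opening $9,211.29; interest $65.00 → $9,276.29; payment $774.00; balance $8,502.29
Month 2: opening $8,502.29; interest $65.00 → $8,567.29; payment $779.00; balance $7,788.29
Month 3: opening $7,788.29; interest $65.00 → $7,853.29; payment $786.00; balance $7,067.29
Month 4: opening $7,067.29; interest $65.00 → $7,132.29; payment $793.00; balance $6,339.29
Month 5: opening $6,339.29; interest $65.00 → $6,404.29; payment $801.00; balance $5,603.29
Month 6: opening $5,603.29; interest $65.00 → $5,668.29; payment $810.00; balance $4,858.29
Month 7: opening $4,858.29; interest $65.00 → $4,923.29; payment $821.00; balance $4,102.29
Month 8: opening $4,102.29; interest $65.00 → $4,167.29; payment $834.00; balance $3,333.29
Month 9: opening $3,333.29; interest $65.00 → $3,398.29; payment $850.00; balance $2,548.29
Month 10: opening $2,548.29; interest $65.00 → $2,613.29; payment $872.00; balance $1,741.29
Month 11: opening $1,741.29; interest $65.00 → $1,806.29; payment $904.00; balance $902.29
Month 12: opening $902.29; interest $65.00 → $967.29; payment $967.29; balance $0.00
Total interest: $65.00 + $65.00 + $65.00 + $65.00 + $65.00 + $65.00 + $65.00 + $65.00 + $65.00 + $65.00 + $65.00 + $65.00 = $780.00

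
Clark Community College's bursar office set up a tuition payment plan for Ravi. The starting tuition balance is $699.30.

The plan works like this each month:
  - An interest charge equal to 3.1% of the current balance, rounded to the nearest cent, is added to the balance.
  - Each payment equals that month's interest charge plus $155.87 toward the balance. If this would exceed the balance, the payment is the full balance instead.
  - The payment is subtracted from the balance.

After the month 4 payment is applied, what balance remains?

Month 1: opening $699.30; interest $21.68 → $720.98; payment $177.55; balance $543.43
Month 2: opening $543.43; interest $16.85 → $560.28; payment $172.72; balance $387.56
Month 3: opening $387.56; interest $12.01 → $399.57; payment $167.88; balance $231.69
Month 4: opening $231.69; interest $7.18 → $238.87; payment $163.05; balance $75.82

$75.82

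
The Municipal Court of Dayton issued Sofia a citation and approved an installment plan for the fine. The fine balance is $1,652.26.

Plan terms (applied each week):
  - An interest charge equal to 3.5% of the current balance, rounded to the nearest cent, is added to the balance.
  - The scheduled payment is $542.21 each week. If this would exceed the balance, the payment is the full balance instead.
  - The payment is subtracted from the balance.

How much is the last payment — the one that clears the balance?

$152.84

Week 1: $1,652.26 +$57.83 interest = $1,710.09; pay $542.21 → $1,167.88
Week 2: $1,167.88 +$40.88 interest = $1,208.76; pay $542.21 → $666.55
Week 3: $666.55 +$23.33 interest = $689.88; pay $542.21 → $147.67
Week 4: $147.67 +$5.17 interest = $152.84; pay $152.84 → $0.00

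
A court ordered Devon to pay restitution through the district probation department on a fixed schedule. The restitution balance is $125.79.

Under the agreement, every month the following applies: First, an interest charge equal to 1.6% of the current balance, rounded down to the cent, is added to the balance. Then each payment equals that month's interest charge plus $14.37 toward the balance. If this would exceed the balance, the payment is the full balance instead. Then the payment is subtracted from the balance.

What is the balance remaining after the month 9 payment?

# | Opening | Interest | Payment | End bal
1 | $125.79 | $2.01 | $16.38 | $111.42
2 | $111.42 | $1.78 | $16.15 | $97.05
3 | $97.05 | $1.55 | $15.92 | $82.68
4 | $82.68 | $1.32 | $15.69 | $68.31
5 | $68.31 | $1.09 | $15.46 | $53.94
6 | $53.94 | $0.86 | $15.23 | $39.57
7 | $39.57 | $0.63 | $15.00 | $25.20
8 | $25.20 | $0.40 | $14.77 | $10.83
9 | $10.83 | $0.17 | $11.00 | $0.00

$0.00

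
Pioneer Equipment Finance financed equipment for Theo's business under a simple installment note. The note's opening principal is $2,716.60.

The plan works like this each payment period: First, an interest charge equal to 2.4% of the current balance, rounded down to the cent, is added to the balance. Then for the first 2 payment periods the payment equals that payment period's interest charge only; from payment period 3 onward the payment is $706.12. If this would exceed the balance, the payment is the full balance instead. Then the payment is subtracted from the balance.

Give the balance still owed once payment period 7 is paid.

# | Opening | Interest | Payment | End bal
1 | $2,716.60 | $65.19 | $65.19 | $2,716.60
2 | $2,716.60 | $65.19 | $65.19 | $2,716.60
3 | $2,716.60 | $65.19 | $706.12 | $2,075.67
4 | $2,075.67 | $49.81 | $706.12 | $1,419.36
5 | $1,419.36 | $34.06 | $706.12 | $747.30
6 | $747.30 | $17.93 | $706.12 | $59.11
7 | $59.11 | $1.41 | $60.52 | $0.00

$0.00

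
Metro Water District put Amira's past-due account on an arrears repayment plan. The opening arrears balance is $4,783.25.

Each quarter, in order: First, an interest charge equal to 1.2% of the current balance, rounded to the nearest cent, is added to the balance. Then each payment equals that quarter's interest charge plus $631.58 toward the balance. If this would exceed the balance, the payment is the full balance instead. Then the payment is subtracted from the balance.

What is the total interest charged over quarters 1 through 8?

Quarter 1: $4,783.25 +$57.40 interest = $4,840.65; pay $688.98 → $4,151.67
Quarter 2: $4,151.67 +$49.82 interest = $4,201.49; pay $681.40 → $3,520.09
Quarter 3: $3,520.09 +$42.24 interest = $3,562.33; pay $673.82 → $2,888.51
Quarter 4: $2,888.51 +$34.66 interest = $2,923.17; pay $666.24 → $2,256.93
Quarter 5: $2,256.93 +$27.08 interest = $2,284.01; pay $658.66 → $1,625.35
Quarter 6: $1,625.35 +$19.50 interest = $1,644.85; pay $651.08 → $993.77
Quarter 7: $993.77 +$11.93 interest = $1,005.70; pay $643.51 → $362.19
Quarter 8: $362.19 +$4.35 interest = $366.54; pay $366.54 → $0.00
Total interest: $57.40 + $49.82 + $42.24 + $34.66 + $27.08 + $19.50 + $11.93 + $4.35 = $246.98

$246.98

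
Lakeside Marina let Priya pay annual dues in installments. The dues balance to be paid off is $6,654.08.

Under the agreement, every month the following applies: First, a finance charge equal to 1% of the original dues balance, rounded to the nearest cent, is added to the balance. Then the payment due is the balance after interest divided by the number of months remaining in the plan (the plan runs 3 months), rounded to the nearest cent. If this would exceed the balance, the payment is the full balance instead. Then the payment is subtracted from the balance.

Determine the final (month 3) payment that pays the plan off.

Month 1: opening $6,654.08; interest $66.54 → $6,720.62; payment $2,240.21; balance $4,480.41
Month 2: opening $4,480.41; interest $66.54 → $4,546.95; payment $2,273.48; balance $2,273.47
Month 3: opening $2,273.47; interest $66.54 → $2,340.01; payment $2,340.01; balance $0.00

$2,340.01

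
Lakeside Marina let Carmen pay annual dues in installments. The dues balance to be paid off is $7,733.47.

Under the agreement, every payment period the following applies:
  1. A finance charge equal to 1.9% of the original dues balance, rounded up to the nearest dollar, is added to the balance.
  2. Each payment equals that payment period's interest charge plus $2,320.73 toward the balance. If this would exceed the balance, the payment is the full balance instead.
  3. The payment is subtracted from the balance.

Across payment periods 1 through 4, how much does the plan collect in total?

$8,321.47

Payment period 1: $7,733.47 +$147.00 interest = $7,880.47; pay $2,467.73 → $5,412.74
Payment period 2: $5,412.74 +$147.00 interest = $5,559.74; pay $2,467.73 → $3,092.01
Payment period 3: $3,092.01 +$147.00 interest = $3,239.01; pay $2,467.73 → $771.28
Payment period 4: $771.28 +$147.00 interest = $918.28; pay $918.28 → $0.00
Total paid: $8,321.47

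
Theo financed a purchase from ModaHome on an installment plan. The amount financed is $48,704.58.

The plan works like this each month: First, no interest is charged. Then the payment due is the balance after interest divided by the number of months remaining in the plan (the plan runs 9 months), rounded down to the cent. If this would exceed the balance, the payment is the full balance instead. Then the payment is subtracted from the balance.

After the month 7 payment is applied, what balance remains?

$10,823.24

Month 1: $48,704.58 − $5,411.62 → $43,292.96
Month 2: $43,292.96 − $5,411.62 → $37,881.34
Month 3: $37,881.34 − $5,411.62 → $32,469.72
Month 4: $32,469.72 − $5,411.62 → $27,058.10
Month 5: $27,058.10 − $5,411.62 → $21,646.48
Month 6: $21,646.48 − $5,411.62 → $16,234.86
Month 7: $16,234.86 − $5,411.62 → $10,823.24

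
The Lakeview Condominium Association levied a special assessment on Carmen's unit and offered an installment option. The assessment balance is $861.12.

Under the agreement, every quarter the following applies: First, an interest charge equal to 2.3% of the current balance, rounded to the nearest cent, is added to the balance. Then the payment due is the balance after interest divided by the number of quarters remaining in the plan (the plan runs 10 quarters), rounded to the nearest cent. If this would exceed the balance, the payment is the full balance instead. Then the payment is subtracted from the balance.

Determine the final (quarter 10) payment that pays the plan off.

# | Opening | Interest | Payment | End bal
1 | $861.12 | $19.81 | $88.09 | $792.84
2 | $792.84 | $18.24 | $90.12 | $720.96
3 | $720.96 | $16.58 | $92.19 | $645.35
4 | $645.35 | $14.84 | $94.31 | $565.88
5 | $565.88 | $13.02 | $96.48 | $482.42
6 | $482.42 | $11.10 | $98.70 | $394.82
7 | $394.82 | $9.08 | $100.98 | $302.92
8 | $302.92 | $6.97 | $103.30 | $206.59
9 | $206.59 | $4.75 | $105.67 | $105.67
10 | $105.67 | $2.43 | $108.10 | $0.00

$108.10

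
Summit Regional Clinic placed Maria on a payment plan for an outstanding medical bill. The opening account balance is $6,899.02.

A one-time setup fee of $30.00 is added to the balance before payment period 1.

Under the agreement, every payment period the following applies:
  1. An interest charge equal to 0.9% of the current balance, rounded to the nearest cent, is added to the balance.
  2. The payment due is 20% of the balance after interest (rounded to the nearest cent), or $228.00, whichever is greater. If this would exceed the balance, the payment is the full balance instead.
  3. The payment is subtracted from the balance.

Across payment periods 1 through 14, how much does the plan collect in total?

Payment period 1: opening $6,929.02; interest $62.36 → $6,991.38; payment $1,398.28; balance $5,593.10
Payment period 2: opening $5,593.10; interest $50.34 → $5,643.44; payment $1,128.69; balance $4,514.75
Payment period 3: opening $4,514.75; interest $40.63 → $4,555.38; payment $911.08; balance $3,644.30
Payment period 4: opening $3,644.30; interest $32.80 → $3,677.10; payment $735.42; balance $2,941.68
Payment period 5: opening $2,941.68; interest $26.48 → $2,968.16; payment $593.63; balance $2,374.53
Payment period 6: opening $2,374.53; interest $21.37 → $2,395.90; payment $479.18; balance $1,916.72
Payment period 7: opening $1,916.72; interest $17.25 → $1,933.97; payment $386.79; balance $1,547.18
Payment period 8: opening $1,547.18; interest $13.92 → $1,561.10; payment $312.22; balance $1,248.88
Payment period 9: opening $1,248.88; interest $11.24 → $1,260.12; payment $252.02; balance $1,008.10
Payment period 10: opening $1,008.10; interest $9.07 → $1,017.17; payment $228.00; balance $789.17
Payment period 11: opening $789.17; interest $7.10 → $796.27; payment $228.00; balance $568.27
Payment period 12: opening $568.27; interest $5.11 → $573.38; payment $228.00; balance $345.38
Payment period 13: opening $345.38; interest $3.11 → $348.49; payment $228.00; balance $120.49
Payment period 14: opening $120.49; interest $1.08 → $121.57; payment $121.57; balance $0.00
Total paid: $7,230.88

$7,230.88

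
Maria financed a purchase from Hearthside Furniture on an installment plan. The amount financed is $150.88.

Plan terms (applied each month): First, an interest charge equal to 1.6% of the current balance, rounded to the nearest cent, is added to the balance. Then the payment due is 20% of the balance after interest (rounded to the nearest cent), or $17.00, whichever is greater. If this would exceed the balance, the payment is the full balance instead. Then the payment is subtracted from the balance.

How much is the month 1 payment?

# | Opening | Interest | Payment | End bal
1 | $150.88 | $2.41 | $30.66 | $122.63

$30.66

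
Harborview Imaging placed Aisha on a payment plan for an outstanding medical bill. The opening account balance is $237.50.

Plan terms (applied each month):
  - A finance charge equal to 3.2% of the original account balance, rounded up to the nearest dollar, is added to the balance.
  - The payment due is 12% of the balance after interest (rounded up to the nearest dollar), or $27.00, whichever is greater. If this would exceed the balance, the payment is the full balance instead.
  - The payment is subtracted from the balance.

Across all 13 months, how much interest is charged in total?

$104.00

# | Opening | Interest | Payment | End bal
1 | $237.50 | $8.00 | $30.00 | $215.50
2 | $215.50 | $8.00 | $27.00 | $196.50
3 | $196.50 | $8.00 | $27.00 | $177.50
4 | $177.50 | $8.00 | $27.00 | $158.50
5 | $158.50 | $8.00 | $27.00 | $139.50
6 | $139.50 | $8.00 | $27.00 | $120.50
7 | $120.50 | $8.00 | $27.00 | $101.50
8 | $101.50 | $8.00 | $27.00 | $82.50
9 | $82.50 | $8.00 | $27.00 | $63.50
10 | $63.50 | $8.00 | $27.00 | $44.50
11 | $44.50 | $8.00 | $27.00 | $25.50
12 | $25.50 | $8.00 | $27.00 | $6.50
13 | $6.50 | $8.00 | $14.50 | $0.00
Total interest: $8.00 + $8.00 + $8.00 + $8.00 + $8.00 + $8.00 + $8.00 + $8.00 + $8.00 + $8.00 + $8.00 + $8.00 + $8.00 = $104.00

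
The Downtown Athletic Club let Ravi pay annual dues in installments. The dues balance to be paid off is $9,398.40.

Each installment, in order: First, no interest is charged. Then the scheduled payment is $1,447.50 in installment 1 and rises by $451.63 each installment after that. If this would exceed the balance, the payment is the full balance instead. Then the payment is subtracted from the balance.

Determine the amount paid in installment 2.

$1,899.13

Installment 1: opening $9,398.40; payment $1,447.50; balance $7,950.90
Installment 2: opening $7,950.90; payment $1,899.13; balance $6,051.77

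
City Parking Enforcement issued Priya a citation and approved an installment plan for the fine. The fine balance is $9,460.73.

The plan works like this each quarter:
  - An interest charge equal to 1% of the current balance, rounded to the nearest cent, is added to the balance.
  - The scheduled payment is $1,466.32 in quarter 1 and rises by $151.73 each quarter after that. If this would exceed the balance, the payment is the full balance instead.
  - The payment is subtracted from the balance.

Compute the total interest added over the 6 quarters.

$328.56

Quarter 1: opening $9,460.73; interest $94.61 → $9,555.34; payment $1,466.32; balance $8,089.02
Quarter 2: opening $8,089.02; interest $80.89 → $8,169.91; payment $1,618.05; balance $6,551.86
Quarter 3: opening $6,551.86; interest $65.52 → $6,617.38; payment $1,769.78; balance $4,847.60
Quarter 4: opening $4,847.60; interest $48.48 → $4,896.08; payment $1,921.51; balance $2,974.57
Quarter 5: opening $2,974.57; interest $29.75 → $3,004.32; payment $2,073.24; balance $931.08
Quarter 6: opening $931.08; interest $9.31 → $940.39; payment $940.39; balance $0.00
Total interest: $94.61 + $80.89 + $65.52 + $48.48 + $29.75 + $9.31 = $328.56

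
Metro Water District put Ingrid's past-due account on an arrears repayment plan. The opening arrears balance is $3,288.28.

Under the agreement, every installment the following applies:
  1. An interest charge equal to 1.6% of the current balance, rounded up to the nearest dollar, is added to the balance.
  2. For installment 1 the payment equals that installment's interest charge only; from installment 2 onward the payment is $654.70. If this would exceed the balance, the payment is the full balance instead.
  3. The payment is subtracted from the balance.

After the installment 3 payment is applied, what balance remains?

$2,074.88

# | Opening | Interest | Payment | End bal
1 | $3,288.28 | $53.00 | $53.00 | $3,288.28
2 | $3,288.28 | $53.00 | $654.70 | $2,686.58
3 | $2,686.58 | $43.00 | $654.70 | $2,074.88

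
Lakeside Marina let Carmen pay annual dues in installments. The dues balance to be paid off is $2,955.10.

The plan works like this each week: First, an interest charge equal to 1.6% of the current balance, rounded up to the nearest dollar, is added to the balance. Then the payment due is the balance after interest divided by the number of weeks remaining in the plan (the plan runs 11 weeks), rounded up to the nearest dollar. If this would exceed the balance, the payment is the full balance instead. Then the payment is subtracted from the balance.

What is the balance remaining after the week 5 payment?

$1,745.10

# | Opening | Interest | Payment | End bal
1 | $2,955.10 | $48.00 | $274.00 | $2,729.10
2 | $2,729.10 | $44.00 | $278.00 | $2,495.10
3 | $2,495.10 | $40.00 | $282.00 | $2,253.10
4 | $2,253.10 | $37.00 | $287.00 | $2,003.10
5 | $2,003.10 | $33.00 | $291.00 | $1,745.10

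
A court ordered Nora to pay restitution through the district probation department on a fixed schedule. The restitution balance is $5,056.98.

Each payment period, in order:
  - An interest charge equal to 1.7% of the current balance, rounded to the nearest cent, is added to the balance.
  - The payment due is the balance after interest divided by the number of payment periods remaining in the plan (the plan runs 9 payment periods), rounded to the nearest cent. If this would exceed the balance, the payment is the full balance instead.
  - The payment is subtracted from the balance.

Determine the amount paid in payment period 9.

$653.94

Payment period 1: opening $5,056.98; interest $85.97 → $5,142.95; payment $571.44; balance $4,571.51
Payment period 2: opening $4,571.51; interest $77.72 → $4,649.23; payment $581.15; balance $4,068.08
Payment period 3: opening $4,068.08; interest $69.16 → $4,137.24; payment $591.03; balance $3,546.21
Payment period 4: opening $3,546.21; interest $60.29 → $3,606.50; payment $601.08; balance $3,005.42
Payment period 5: opening $3,005.42; interest $51.09 → $3,056.51; payment $611.30; balance $2,445.21
Payment period 6: opening $2,445.21; interest $41.57 → $2,486.78; payment $621.70; balance $1,865.08
Payment period 7: opening $1,865.08; interest $31.71 → $1,896.79; payment $632.26; balance $1,264.53
Payment period 8: opening $1,264.53; interest $21.50 → $1,286.03; payment $643.02; balance $643.01
Payment period 9: opening $643.01; interest $10.93 → $653.94; payment $653.94; balance $0.00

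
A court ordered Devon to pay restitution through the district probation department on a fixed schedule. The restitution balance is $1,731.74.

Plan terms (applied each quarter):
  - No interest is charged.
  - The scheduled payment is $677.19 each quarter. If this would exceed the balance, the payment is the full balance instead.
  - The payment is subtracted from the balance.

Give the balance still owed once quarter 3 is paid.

Quarter 1: opening $1,731.74; payment $677.19; balance $1,054.55
Quarter 2: opening $1,054.55; payment $677.19; balance $377.36
Quarter 3: opening $377.36; payment $377.36; balance $0.00

$0.00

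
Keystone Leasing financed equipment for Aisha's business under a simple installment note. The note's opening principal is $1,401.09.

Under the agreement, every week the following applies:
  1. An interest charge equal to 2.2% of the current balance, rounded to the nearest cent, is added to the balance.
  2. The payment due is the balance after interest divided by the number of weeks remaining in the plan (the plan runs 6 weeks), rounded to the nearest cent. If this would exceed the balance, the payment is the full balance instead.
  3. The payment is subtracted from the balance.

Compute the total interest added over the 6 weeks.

Week 1: opening $1,401.09; interest $30.82 → $1,431.91; payment $238.65; balance $1,193.26
Week 2: opening $1,193.26; interest $26.25 → $1,219.51; payment $243.90; balance $975.61
Week 3: opening $975.61; interest $21.46 → $997.07; payment $249.27; balance $747.80
Week 4: opening $747.80; interest $16.45 → $764.25; payment $254.75; balance $509.50
Week 5: opening $509.50; interest $11.21 → $520.71; payment $260.36; balance $260.35
Week 6: opening $260.35; interest $5.73 → $266.08; payment $266.08; balance $0.00
Total interest: $30.82 + $26.25 + $21.46 + $16.45 + $11.21 + $5.73 = $111.92

$111.92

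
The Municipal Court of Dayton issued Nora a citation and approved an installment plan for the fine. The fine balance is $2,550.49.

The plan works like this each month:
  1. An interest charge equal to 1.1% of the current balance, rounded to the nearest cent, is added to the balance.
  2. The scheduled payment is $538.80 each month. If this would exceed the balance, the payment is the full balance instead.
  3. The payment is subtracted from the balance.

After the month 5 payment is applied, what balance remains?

Month 1: $2,550.49 +$28.06 interest = $2,578.55; pay $538.80 → $2,039.75
Month 2: $2,039.75 +$22.44 interest = $2,062.19; pay $538.80 → $1,523.39
Month 3: $1,523.39 +$16.76 interest = $1,540.15; pay $538.80 → $1,001.35
Month 4: $1,001.35 +$11.01 interest = $1,012.36; pay $538.80 → $473.56
Month 5: $473.56 +$5.21 interest = $478.77; pay $478.77 → $0.00

$0.00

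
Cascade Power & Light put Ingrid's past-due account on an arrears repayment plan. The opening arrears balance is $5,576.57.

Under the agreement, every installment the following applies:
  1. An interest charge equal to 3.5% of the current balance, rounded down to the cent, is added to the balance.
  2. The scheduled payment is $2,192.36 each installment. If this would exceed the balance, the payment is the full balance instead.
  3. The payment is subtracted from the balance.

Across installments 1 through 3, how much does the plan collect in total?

# | Opening | Interest | Payment | End bal
1 | $5,576.57 | $195.17 | $2,192.36 | $3,579.38
2 | $3,579.38 | $125.27 | $2,192.36 | $1,512.29
3 | $1,512.29 | $52.93 | $1,565.22 | $0.00
Total paid: $5,949.94

$5,949.94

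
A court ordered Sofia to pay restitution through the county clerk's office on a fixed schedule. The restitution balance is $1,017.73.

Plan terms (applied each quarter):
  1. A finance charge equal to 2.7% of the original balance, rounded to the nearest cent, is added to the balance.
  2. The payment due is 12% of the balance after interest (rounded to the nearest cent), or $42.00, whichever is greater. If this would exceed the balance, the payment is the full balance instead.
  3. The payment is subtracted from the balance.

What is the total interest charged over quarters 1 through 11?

Quarter 1: $1,017.73 +$27.48 interest = $1,045.21; pay $125.43 → $919.78
Quarter 2: $919.78 +$27.48 interest = $947.26; pay $113.67 → $833.59
Quarter 3: $833.59 +$27.48 interest = $861.07; pay $103.33 → $757.74
Quarter 4: $757.74 +$27.48 interest = $785.22; pay $94.23 → $690.99
Quarter 5: $690.99 +$27.48 interest = $718.47; pay $86.22 → $632.25
Quarter 6: $632.25 +$27.48 interest = $659.73; pay $79.17 → $580.56
Quarter 7: $580.56 +$27.48 interest = $608.04; pay $72.96 → $535.08
Quarter 8: $535.08 +$27.48 interest = $562.56; pay $67.51 → $495.05
Quarter 9: $495.05 +$27.48 interest = $522.53; pay $62.70 → $459.83
Quarter 10: $459.83 +$27.48 interest = $487.31; pay $58.48 → $428.83
Quarter 11: $428.83 +$27.48 interest = $456.31; pay $54.76 → $401.55
Total interest: $27.48 + $27.48 + $27.48 + $27.48 + $27.48 + $27.48 + $27.48 + $27.48 + $27.48 + $27.48 + $27.48 = $302.28

$302.28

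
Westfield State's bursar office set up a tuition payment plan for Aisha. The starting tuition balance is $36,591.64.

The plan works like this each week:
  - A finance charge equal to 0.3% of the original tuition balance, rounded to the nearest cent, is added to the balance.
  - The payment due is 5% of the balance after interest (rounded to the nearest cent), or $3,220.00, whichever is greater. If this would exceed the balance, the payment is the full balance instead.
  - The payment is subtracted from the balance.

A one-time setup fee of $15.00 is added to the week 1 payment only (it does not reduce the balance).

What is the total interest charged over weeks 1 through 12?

$1,317.24

Week 1: $36,591.64 +$109.77 interest = $36,701.41; pay $3,220.00 (+ $15.00 fee) → $33,481.41
Week 2: $33,481.41 +$109.77 interest = $33,591.18; pay $3,220.00 → $30,371.18
Week 3: $30,371.18 +$109.77 interest = $30,480.95; pay $3,220.00 → $27,260.95
Week 4: $27,260.95 +$109.77 interest = $27,370.72; pay $3,220.00 → $24,150.72
Week 5: $24,150.72 +$109.77 interest = $24,260.49; pay $3,220.00 → $21,040.49
Week 6: $21,040.49 +$109.77 interest = $21,150.26; pay $3,220.00 → $17,930.26
Week 7: $17,930.26 +$109.77 interest = $18,040.03; pay $3,220.00 → $14,820.03
Week 8: $14,820.03 +$109.77 interest = $14,929.80; pay $3,220.00 → $11,709.80
Week 9: $11,709.80 +$109.77 interest = $11,819.57; pay $3,220.00 → $8,599.57
Week 10: $8,599.57 +$109.77 interest = $8,709.34; pay $3,220.00 → $5,489.34
Week 11: $5,489.34 +$109.77 interest = $5,599.11; pay $3,220.00 → $2,379.11
Week 12: $2,379.11 +$109.77 interest = $2,488.88; pay $2,488.88 → $0.00
Total interest: $109.77 + $109.77 + $109.77 + $109.77 + $109.77 + $109.77 + $109.77 + $109.77 + $109.77 + $109.77 + $109.77 + $109.77 = $1,317.24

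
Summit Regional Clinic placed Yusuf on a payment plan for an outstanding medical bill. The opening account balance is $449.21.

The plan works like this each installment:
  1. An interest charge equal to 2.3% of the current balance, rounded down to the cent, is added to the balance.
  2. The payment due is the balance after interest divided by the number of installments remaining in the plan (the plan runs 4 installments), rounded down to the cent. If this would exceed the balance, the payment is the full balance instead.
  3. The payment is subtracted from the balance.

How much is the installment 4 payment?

$122.99

# | Opening | Interest | Payment | End bal
1 | $449.21 | $10.33 | $114.88 | $344.66
2 | $344.66 | $7.92 | $117.52 | $235.06
3 | $235.06 | $5.40 | $120.23 | $120.23
4 | $120.23 | $2.76 | $122.99 | $0.00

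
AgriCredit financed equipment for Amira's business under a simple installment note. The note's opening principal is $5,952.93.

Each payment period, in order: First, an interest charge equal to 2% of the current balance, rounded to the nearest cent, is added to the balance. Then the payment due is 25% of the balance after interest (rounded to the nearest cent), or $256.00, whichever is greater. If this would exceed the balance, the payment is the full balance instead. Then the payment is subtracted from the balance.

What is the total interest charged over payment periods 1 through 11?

$473.06

Payment period 1: $5,952.93 +$119.06 interest = $6,071.99; pay $1,518.00 → $4,553.99
Payment period 2: $4,553.99 +$91.08 interest = $4,645.07; pay $1,161.27 → $3,483.80
Payment period 3: $3,483.80 +$69.68 interest = $3,553.48; pay $888.37 → $2,665.11
Payment period 4: $2,665.11 +$53.30 interest = $2,718.41; pay $679.60 → $2,038.81
Payment period 5: $2,038.81 +$40.78 interest = $2,079.59; pay $519.90 → $1,559.69
Payment period 6: $1,559.69 +$31.19 interest = $1,590.88; pay $397.72 → $1,193.16
Payment period 7: $1,193.16 +$23.86 interest = $1,217.02; pay $304.26 → $912.76
Payment period 8: $912.76 +$18.26 interest = $931.02; pay $256.00 → $675.02
Payment period 9: $675.02 +$13.50 interest = $688.52; pay $256.00 → $432.52
Payment period 10: $432.52 +$8.65 interest = $441.17; pay $256.00 → $185.17
Payment period 11: $185.17 +$3.70 interest = $188.87; pay $188.87 → $0.00
Total interest: $119.06 + $91.08 + $69.68 + $53.30 + $40.78 + $31.19 + $23.86 + $18.26 + $13.50 + $8.65 + $3.70 = $473.06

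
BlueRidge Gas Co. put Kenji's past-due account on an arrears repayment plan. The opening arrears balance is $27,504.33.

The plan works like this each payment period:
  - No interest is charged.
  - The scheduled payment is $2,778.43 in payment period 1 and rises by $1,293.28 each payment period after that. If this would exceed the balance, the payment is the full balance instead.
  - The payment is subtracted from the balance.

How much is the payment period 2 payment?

Payment period 1: $27,504.33 − $2,778.43 → $24,725.90
Payment period 2: $24,725.90 − $4,071.71 → $20,654.19

$4,071.71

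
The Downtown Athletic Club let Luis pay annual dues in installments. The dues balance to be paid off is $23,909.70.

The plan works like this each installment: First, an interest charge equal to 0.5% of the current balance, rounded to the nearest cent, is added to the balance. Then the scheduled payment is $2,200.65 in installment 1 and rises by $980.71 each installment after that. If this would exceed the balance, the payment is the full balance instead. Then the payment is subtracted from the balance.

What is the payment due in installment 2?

Installment 1: $23,909.70 +$119.55 interest = $24,029.25; pay $2,200.65 → $21,828.60
Installment 2: $21,828.60 +$109.14 interest = $21,937.74; pay $3,181.36 → $18,756.38

$3,181.36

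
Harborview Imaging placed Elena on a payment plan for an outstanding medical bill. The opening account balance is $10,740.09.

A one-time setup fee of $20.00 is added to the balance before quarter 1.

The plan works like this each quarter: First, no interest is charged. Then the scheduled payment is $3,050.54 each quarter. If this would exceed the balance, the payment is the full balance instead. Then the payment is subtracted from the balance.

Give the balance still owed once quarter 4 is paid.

Quarter 1: $10,760.09 − $3,050.54 → $7,709.55
Quarter 2: $7,709.55 − $3,050.54 → $4,659.01
Quarter 3: $4,659.01 − $3,050.54 → $1,608.47
Quarter 4: $1,608.47 − $1,608.47 → $0.00

$0.00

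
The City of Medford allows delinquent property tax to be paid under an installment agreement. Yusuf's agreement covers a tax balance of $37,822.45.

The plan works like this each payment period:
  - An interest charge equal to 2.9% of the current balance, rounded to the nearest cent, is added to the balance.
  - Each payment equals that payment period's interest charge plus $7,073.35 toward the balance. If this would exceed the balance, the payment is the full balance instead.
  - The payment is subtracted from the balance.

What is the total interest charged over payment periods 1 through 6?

Payment period 1: opening $37,822.45; interest $1,096.85 → $38,919.30; payment $8,170.20; balance $30,749.10
Payment period 2: opening $30,749.10; interest $891.72 → $31,640.82; payment $7,965.07; balance $23,675.75
Payment period 3: opening $23,675.75; interest $686.60 → $24,362.35; payment $7,759.95; balance $16,602.40
Payment period 4: opening $16,602.40; interest $481.47 → $17,083.87; payment $7,554.82; balance $9,529.05
Payment period 5: opening $9,529.05; interest $276.34 → $9,805.39; payment $7,349.69; balance $2,455.70
Payment period 6: opening $2,455.70; interest $71.22 → $2,526.92; payment $2,526.92; balance $0.00
Total interest: $1,096.85 + $891.72 + $686.60 + $481.47 + $276.34 + $71.22 = $3,504.20

$3,504.20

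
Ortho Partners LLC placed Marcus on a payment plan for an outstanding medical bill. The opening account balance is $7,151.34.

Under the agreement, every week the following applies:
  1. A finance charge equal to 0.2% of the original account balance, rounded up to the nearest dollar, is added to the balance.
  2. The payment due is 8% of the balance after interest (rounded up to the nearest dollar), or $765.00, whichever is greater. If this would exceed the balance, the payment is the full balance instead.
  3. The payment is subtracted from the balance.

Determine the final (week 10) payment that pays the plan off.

$416.34

Week 1: $7,151.34 +$15.00 interest = $7,166.34; pay $765.00 → $6,401.34
Week 2: $6,401.34 +$15.00 interest = $6,416.34; pay $765.00 → $5,651.34
Week 3: $5,651.34 +$15.00 interest = $5,666.34; pay $765.00 → $4,901.34
Week 4: $4,901.34 +$15.00 interest = $4,916.34; pay $765.00 → $4,151.34
Week 5: $4,151.34 +$15.00 interest = $4,166.34; pay $765.00 → $3,401.34
Week 6: $3,401.34 +$15.00 interest = $3,416.34; pay $765.00 → $2,651.34
Week 7: $2,651.34 +$15.00 interest = $2,666.34; pay $765.00 → $1,901.34
Week 8: $1,901.34 +$15.00 interest = $1,916.34; pay $765.00 → $1,151.34
Week 9: $1,151.34 +$15.00 interest = $1,166.34; pay $765.00 → $401.34
Week 10: $401.34 +$15.00 interest = $416.34; pay $416.34 → $0.00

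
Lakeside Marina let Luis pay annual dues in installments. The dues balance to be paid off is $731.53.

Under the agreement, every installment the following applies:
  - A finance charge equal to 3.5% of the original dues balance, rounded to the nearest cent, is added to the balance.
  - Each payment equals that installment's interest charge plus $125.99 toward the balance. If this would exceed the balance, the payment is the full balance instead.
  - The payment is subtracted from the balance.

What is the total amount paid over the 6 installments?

$885.13

Installment 1: $731.53 +$25.60 interest = $757.13; pay $151.59 → $605.54
Installment 2: $605.54 +$25.60 interest = $631.14; pay $151.59 → $479.55
Installment 3: $479.55 +$25.60 interest = $505.15; pay $151.59 → $353.56
Installment 4: $353.56 +$25.60 interest = $379.16; pay $151.59 → $227.57
Installment 5: $227.57 +$25.60 interest = $253.17; pay $151.59 → $101.58
Installment 6: $101.58 +$25.60 interest = $127.18; pay $127.18 → $0.00
Total paid: $885.13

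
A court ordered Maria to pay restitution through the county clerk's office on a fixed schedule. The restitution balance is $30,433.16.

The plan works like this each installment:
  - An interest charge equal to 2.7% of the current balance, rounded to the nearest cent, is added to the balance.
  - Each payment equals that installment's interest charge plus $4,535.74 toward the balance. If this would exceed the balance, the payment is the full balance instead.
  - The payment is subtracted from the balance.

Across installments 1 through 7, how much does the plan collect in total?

Installment 1: opening $30,433.16; interest $821.70 → $31,254.86; payment $5,357.44; balance $25,897.42
Installment 2: opening $25,897.42; interest $699.23 → $26,596.65; payment $5,234.97; balance $21,361.68
Installment 3: opening $21,361.68; interest $576.77 → $21,938.45; payment $5,112.51; balance $16,825.94
Installment 4: opening $16,825.94; interest $454.30 → $17,280.24; payment $4,990.04; balance $12,290.20
Installment 5: opening $12,290.20; interest $331.84 → $12,622.04; payment $4,867.58; balance $7,754.46
Installment 6: opening $7,754.46; interest $209.37 → $7,963.83; payment $4,745.11; balance $3,218.72
Installment 7: opening $3,218.72; interest $86.91 → $3,305.63; payment $3,305.63; balance $0.00
Total paid: $33,613.28

$33,613.28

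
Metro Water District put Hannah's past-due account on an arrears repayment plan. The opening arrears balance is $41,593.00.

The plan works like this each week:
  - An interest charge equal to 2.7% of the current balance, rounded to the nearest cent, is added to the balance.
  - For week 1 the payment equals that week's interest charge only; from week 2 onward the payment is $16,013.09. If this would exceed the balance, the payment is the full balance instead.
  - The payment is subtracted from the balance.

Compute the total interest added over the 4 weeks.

$3,275.09

Week 1: $41,593.00 +$1,123.01 interest = $42,716.01; pay $1,123.01 → $41,593.00
Week 2: $41,593.00 +$1,123.01 interest = $42,716.01; pay $16,013.09 → $26,702.92
Week 3: $26,702.92 +$720.98 interest = $27,423.90; pay $16,013.09 → $11,410.81
Week 4: $11,410.81 +$308.09 interest = $11,718.90; pay $11,718.90 → $0.00
Total interest: $1,123.01 + $1,123.01 + $720.98 + $308.09 = $3,275.09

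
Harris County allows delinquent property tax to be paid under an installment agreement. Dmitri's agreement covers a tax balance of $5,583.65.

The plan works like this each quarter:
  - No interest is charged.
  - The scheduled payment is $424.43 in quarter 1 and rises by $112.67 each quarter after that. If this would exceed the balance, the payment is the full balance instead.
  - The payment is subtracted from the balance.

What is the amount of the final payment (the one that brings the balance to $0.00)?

$246.57

Quarter 1: opening $5,583.65; payment $424.43; balance $5,159.22
Quarter 2: opening $5,159.22; payment $537.10; balance $4,622.12
Quarter 3: opening $4,622.12; payment $649.77; balance $3,972.35
Quarter 4: opening $3,972.35; payment $762.44; balance $3,209.91
Quarter 5: opening $3,209.91; payment $875.11; balance $2,334.80
Quarter 6: opening $2,334.80; payment $987.78; balance $1,347.02
Quarter 7: opening $1,347.02; payment $1,100.45; balance $246.57
Quarter 8: opening $246.57; payment $246.57; balance $0.00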